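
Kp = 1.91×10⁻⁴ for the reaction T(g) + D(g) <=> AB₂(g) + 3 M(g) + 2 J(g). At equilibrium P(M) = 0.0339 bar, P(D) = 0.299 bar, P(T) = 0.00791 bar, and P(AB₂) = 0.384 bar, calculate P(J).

P(J) = 0.174 bar

At equilibrium, Kp = P(AB₂)·P(M)³·P(J)² / (P(T)·P(D)) = 1.91×10⁻⁴.
(0.384)·(0.0339)³·(P(J))² / ((0.00791)·(0.299)) = 1.91×10⁻⁴
P(J)² = 0.0302 ⇒ P(J) = 0.174 bar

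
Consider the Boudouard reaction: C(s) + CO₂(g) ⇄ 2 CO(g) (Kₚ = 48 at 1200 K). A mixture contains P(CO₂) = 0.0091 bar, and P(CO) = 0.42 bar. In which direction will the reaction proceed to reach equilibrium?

(C is a pure solid — omitted from Qₚ.)
Qₚ = P(CO)² / P(CO₂) = (0.42)² / (0.0091) = 19
Qₚ = 19 < Kₚ = 48, so the forward reaction proceeds.

in the forward direction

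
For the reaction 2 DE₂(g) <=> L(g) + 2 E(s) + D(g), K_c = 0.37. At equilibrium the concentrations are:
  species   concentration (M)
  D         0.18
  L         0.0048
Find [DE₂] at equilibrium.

(E is a pure solid — omitted from K_c.)
At equilibrium, K_c = [L]·[D] / [DE₂]² = 0.37.
(0.0048)·(0.18) / ([DE₂])² = 0.37
[DE₂]² = 0.00234 ⇒ [DE₂] = 0.048 M

[DE₂] = 0.048 M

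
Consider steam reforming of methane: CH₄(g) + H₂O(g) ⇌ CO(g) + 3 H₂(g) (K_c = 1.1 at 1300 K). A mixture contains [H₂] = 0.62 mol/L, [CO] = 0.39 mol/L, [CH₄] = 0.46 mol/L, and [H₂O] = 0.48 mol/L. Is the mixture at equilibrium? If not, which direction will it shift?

no; Q < K, reaction proceeds forward

Q_c = [CO]·[H₂]³ / ([CH₄]·[H₂O]) = (0.39)·(0.62)³ / ((0.46)·(0.48)) = 0.42
Q_c = 0.42 < K_c = 1.1: net forward reaction.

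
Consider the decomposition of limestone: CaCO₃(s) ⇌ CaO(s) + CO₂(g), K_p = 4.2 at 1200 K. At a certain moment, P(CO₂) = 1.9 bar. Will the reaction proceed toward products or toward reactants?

(CaCO₃, CaO are pure solids — omitted from Q_p.)
Q_p = P(CO₂) = 1.9
Q_p = 1.9 < K_p = 4.2, so the forward reaction proceeds.

forward (toward products)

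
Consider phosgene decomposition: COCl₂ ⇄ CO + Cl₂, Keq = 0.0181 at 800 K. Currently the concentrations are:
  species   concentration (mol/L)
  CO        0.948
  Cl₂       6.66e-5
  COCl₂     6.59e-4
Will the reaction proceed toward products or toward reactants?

Q = [CO]·[Cl₂] / [COCl₂] = (0.948)·(6.66e-5) / (6.59e-4) = 0.0958
Q = 0.0958 > Keq = 0.0181, so the reverse reaction proceeds.

reverse (toward reactants)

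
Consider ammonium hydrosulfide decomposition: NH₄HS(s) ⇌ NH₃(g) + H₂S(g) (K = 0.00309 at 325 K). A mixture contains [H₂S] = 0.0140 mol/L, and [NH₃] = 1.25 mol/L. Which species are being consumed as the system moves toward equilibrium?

(NH₄HS is a pure solid — omitted from Q.)
Q = [NH₃]·[H₂S] = (1.25)·(0.0140) = 0.0175
Q = 0.0175 > K = 0.00309: net reverse reaction.

NH₃, H₂S (products)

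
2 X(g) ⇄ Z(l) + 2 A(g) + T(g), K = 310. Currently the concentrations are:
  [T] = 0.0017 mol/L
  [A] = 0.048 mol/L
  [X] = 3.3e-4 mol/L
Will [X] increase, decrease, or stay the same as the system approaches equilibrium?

(Z is a pure liquid — omitted from Q.)
Q = [A]²·[T] / [X]² = (0.048)²·(0.0017) / (3.3e-4)² = 36
Q = 36 < K = 310: net forward reaction.
X is a reactant, so it decreases.

decrease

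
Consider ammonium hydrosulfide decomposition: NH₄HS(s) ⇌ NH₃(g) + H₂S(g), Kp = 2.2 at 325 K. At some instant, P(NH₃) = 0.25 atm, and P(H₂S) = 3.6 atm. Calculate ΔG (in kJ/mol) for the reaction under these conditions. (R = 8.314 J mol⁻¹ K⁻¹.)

ΔG = -2.42 kJ/mol

(NH₄HS is a pure solid — omitted from Qp.)
Qp = P(NH₃)·P(H₂S) = (0.25)·(3.6) = 0.900
ΔG = RT ln(Qp/Kp) = (8.314 J mol⁻¹ K⁻¹)(325 K) × ln(0.900/2.2)
   = (2.702 kJ/mol)(-0.8938) = -2.42 kJ/mol
ΔG < 0, so the forward reaction is spontaneous (proceeds forward).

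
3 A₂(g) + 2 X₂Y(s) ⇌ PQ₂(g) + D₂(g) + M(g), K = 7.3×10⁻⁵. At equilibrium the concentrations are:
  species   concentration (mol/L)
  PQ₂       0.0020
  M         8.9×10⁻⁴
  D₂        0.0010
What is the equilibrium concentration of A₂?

(X₂Y is a pure solid — omitted from K.)
At equilibrium, K = [PQ₂]·[D₂]·[M] / [A₂]³ = 7.3×10⁻⁵.
(0.0020)·(0.0010)·(8.9×10⁻⁴) / ([A₂])³ = 7.3×10⁻⁵
[A₂]³ = 2.44×10⁻⁵ ⇒ [A₂] = 0.029 mol/L

[A₂] = 0.029 mol/L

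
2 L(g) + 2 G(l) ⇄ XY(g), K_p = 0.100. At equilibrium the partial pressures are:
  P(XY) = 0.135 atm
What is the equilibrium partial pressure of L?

P(L) = 1.16 atm

(G is a pure liquid — omitted from K_p.)
At equilibrium, K_p = P(XY) / P(L)² = 0.100.
(0.135) / (P(L))² = 0.100
P(L)² = 1.35 ⇒ P(L) = 1.16 atm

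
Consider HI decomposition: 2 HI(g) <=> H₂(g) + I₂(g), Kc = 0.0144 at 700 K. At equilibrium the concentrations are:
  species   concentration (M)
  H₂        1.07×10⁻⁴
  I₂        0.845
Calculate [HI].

[HI] = 0.0792 M

At equilibrium, Kc = [H₂]·[I₂] / [HI]² = 0.0144.
(1.07×10⁻⁴)·(0.845) / ([HI])² = 0.0144
[HI]² = 0.00628 ⇒ [HI] = 0.0792 M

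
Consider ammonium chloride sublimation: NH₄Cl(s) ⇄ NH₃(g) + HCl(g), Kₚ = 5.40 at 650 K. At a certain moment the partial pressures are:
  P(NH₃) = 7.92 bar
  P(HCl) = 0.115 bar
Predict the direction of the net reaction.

(NH₄Cl is a pure solid — omitted from Qₚ.)
Qₚ = P(NH₃)·P(HCl) = (7.92)·(0.115) = 0.911
Qₚ = 0.911 < Kₚ = 5.40, so the forward reaction proceeds.

forward (toward products)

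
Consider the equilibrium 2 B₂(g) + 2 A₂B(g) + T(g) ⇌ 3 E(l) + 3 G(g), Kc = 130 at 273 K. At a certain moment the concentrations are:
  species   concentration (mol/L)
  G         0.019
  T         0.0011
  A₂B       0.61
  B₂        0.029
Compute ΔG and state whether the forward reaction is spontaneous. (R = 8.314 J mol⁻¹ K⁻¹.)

(E is a pure liquid — omitted from Qc.)
Qc = [G]³ / ([B₂]²·[A₂B]²·[T]) = (0.019)³ / ((0.029)²·(0.61)²·(0.0011)) = 19.9
ΔG = RT ln(Qc/Kc) = (8.314 J mol⁻¹ K⁻¹)(273 K) × ln(19.9/130)
   = (2.270 kJ/mol)(-1.877) = -4.26 kJ/mol
ΔG < 0, so the forward reaction is spontaneous (proceeds forward).

ΔG = -4.26 kJ/mol; the forward reaction is spontaneous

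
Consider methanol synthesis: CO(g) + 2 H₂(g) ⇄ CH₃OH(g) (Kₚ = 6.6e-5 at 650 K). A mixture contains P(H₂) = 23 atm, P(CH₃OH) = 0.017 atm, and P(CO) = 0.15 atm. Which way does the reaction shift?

Qₚ = P(CH₃OH) / (P(CO)·P(H₂)²) = (0.017) / ((0.15)·(23)²) = 2.1e-4
Qₚ = 2.1e-4 > Kₚ = 6.6e-5, so the reverse reaction proceeds.

toward reactants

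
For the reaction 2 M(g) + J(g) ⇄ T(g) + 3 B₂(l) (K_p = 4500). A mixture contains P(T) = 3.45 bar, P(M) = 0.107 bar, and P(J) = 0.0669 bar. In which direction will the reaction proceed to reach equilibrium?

(B₂ is a pure liquid — omitted from Q_p.)
Q_p = P(T) / (P(M)²·P(J)) = (3.45) / ((0.107)²·(0.0669)) = 4500
Q_p = 4500 = K_p, so the system is already at equilibrium.

at equilibrium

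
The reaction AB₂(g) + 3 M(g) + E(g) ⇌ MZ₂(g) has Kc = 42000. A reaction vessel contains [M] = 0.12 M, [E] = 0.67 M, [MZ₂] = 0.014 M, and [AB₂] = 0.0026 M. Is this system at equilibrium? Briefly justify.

no; Q < K, reaction proceeds forward

Qc = [MZ₂] / ([AB₂]·[M]³·[E]) = (0.014) / ((0.0026)·(0.12)³·(0.67)) = 4700
Qc = 4700 < Kc = 42000: net forward reaction.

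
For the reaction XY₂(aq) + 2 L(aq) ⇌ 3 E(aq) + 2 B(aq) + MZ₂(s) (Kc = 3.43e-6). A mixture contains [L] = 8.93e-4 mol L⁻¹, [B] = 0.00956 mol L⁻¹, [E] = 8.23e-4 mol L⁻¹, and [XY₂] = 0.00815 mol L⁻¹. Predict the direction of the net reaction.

toward reactants

(MZ₂ is a pure solid — omitted from Qc.)
Qc = [E]³·[B]² / ([XY₂]·[L]²) = (8.23e-4)³·(0.00956)² / ((0.00815)·(8.93e-4)²) = 7.84e-6
Qc = 7.84e-6 > Kc = 3.43e-6, so the reverse reaction proceeds.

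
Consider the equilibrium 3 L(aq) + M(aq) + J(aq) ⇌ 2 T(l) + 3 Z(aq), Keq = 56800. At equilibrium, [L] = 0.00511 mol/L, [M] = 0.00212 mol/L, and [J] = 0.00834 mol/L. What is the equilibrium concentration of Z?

(T is a pure liquid — omitted from Keq.)
At equilibrium, Keq = [Z]³ / ([L]³·[M]·[J]) = 56800.
([Z])³ / ((0.00511)³·(0.00212)·(0.00834)) = 56800
[Z]³ = 1.34×10⁻⁷ ⇒ [Z] = 0.00512 mol/L

[Z] = 0.00512 mol/L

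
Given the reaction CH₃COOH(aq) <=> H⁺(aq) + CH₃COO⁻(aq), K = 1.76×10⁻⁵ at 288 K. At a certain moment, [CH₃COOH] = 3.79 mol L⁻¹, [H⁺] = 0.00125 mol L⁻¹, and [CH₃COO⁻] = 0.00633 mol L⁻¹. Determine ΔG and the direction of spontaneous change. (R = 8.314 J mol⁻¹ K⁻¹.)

ΔG = -5.10 kJ/mol; the forward reaction is spontaneous

Q = [H⁺]·[CH₃COO⁻] / [CH₃COOH] = (0.00125)·(0.00633) / (3.79) = 2.09×10⁻⁶
ΔG = RT ln(Q/K) = (8.314 J mol⁻¹ K⁻¹)(288 K) × ln(2.09×10⁻⁶/1.76×10⁻⁵)
   = (2.394 kJ/mol)(-2.131) = -5.10 kJ/mol
ΔG < 0, so the forward reaction is spontaneous (proceeds forward).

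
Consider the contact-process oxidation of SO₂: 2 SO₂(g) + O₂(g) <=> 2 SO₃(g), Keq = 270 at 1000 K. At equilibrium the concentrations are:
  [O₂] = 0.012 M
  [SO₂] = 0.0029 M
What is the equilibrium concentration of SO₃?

[SO₃] = 0.0052 M

At equilibrium, Keq = [SO₃]² / ([SO₂]²·[O₂]) = 270.
([SO₃])² / ((0.0029)²·(0.012)) = 270
[SO₃]² = 2.72×10⁻⁵ ⇒ [SO₃] = 0.0052 M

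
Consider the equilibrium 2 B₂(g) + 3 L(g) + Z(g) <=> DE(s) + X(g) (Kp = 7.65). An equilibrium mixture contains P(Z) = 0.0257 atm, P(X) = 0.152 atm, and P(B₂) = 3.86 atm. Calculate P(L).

P(L) = 0.373 atm

(DE is a pure solid — omitted from Kp.)
At equilibrium, Kp = P(X) / (P(B₂)²·P(L)³·P(Z)) = 7.65.
(0.152) / ((3.86)²·(P(L))³·(0.0257)) = 7.65
P(L)³ = 0.0519 ⇒ P(L) = 0.373 atm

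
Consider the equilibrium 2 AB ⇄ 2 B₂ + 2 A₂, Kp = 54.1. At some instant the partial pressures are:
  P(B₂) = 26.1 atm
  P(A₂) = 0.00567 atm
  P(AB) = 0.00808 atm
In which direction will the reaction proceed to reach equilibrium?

Qp = P(B₂)²·P(A₂)² / P(AB)² = (26.1)²·(0.00567)² / (0.00808)² = 335
Qp = 335 > Kp = 54.1, so the reverse reaction proceeds.

reverse (toward reactants)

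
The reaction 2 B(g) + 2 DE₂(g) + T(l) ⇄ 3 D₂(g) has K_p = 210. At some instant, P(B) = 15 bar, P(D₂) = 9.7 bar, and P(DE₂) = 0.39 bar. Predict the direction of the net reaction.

in the forward direction

(T is a pure liquid — omitted from Q_p.)
Q_p = P(D₂)³ / (P(B)²·P(DE₂)²) = (9.7)³ / ((15)²·(0.39)²) = 27
Q_p = 27 < K_p = 210, so the forward reaction proceeds.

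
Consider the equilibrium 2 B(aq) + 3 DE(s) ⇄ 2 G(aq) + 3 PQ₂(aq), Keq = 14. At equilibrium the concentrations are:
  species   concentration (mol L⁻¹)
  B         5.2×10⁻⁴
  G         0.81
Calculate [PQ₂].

[PQ₂] = 0.018 mol L⁻¹

(DE is a pure solid — omitted from Keq.)
At equilibrium, Keq = [G]²·[PQ₂]³ / [B]² = 14.
(0.81)²·([PQ₂])³ / (5.2×10⁻⁴)² = 14
[PQ₂]³ = 5.77×10⁻⁶ ⇒ [PQ₂] = 0.018 mol L⁻¹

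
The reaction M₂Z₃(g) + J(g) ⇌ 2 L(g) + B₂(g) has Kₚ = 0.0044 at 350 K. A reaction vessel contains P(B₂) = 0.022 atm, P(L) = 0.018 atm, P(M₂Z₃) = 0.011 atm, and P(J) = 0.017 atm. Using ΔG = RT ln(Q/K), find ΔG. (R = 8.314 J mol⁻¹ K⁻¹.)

Qₚ = P(L)²·P(B₂) / (P(M₂Z₃)·P(J)) = (0.018)²·(0.022) / ((0.011)·(0.017)) = 0.0381
ΔG = RT ln(Qₚ/Kₚ) = (8.314 J mol⁻¹ K⁻¹)(350 K) × ln(0.0381/0.0044)
   = (2.910 kJ/mol)(2.159) = 6.28 kJ/mol
ΔG > 0, so the forward reaction is non-spontaneous (proceeds in reverse).

ΔG = 6.28 kJ/mol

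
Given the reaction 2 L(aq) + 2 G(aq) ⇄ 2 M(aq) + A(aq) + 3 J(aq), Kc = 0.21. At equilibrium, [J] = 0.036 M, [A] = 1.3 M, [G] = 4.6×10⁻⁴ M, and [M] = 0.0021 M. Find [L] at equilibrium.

[L] = 0.078 M

At equilibrium, Kc = [M]²·[A]·[J]³ / ([L]²·[G]²) = 0.21.
(0.0021)²·(1.3)·(0.036)³ / (([L])²·(4.6×10⁻⁴)²) = 0.21
[L]² = 0.00602 ⇒ [L] = 0.078 M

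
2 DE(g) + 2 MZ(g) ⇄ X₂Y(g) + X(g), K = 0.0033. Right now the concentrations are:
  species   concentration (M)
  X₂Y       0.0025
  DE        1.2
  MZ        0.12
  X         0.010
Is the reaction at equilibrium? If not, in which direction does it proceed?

forward (toward products)

Q = [X₂Y]·[X] / ([DE]²·[MZ]²) = (0.0025)·(0.010) / ((1.2)²·(0.12)²) = 0.0012
Q = 0.0012 < K = 0.0033, so the forward reaction proceeds.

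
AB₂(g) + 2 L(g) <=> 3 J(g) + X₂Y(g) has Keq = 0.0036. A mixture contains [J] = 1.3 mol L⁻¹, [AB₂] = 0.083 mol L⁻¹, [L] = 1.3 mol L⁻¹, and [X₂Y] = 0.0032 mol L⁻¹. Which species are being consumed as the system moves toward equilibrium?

Q = [J]³·[X₂Y] / ([AB₂]·[L]²) = (1.3)³·(0.0032) / ((0.083)·(1.3)²) = 0.050
Q = 0.050 > Keq = 0.0036: net reverse reaction.

J, X₂Y (products)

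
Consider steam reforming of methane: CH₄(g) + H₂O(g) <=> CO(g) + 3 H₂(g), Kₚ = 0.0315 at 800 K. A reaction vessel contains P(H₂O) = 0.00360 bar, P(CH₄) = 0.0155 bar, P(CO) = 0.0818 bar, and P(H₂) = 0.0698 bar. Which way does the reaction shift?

Qₚ = P(CO)·P(H₂)³ / (P(CH₄)·P(H₂O)) = (0.0818)·(0.0698)³ / ((0.0155)·(0.00360)) = 0.499
Qₚ = 0.499 > Kₚ = 0.0315, so the reverse reaction proceeds.

toward reactants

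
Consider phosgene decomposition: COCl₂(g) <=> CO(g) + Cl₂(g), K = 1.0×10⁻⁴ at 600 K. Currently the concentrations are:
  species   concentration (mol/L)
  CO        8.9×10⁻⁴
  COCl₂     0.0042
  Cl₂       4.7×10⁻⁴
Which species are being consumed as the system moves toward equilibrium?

Q = [CO]·[Cl₂] / [COCl₂] = (8.9×10⁻⁴)·(4.7×10⁻⁴) / (0.0042) = 1.0×10⁻⁴
Q = 1.0×10⁻⁴ = K; the system is at equilibrium.

none (at equilibrium)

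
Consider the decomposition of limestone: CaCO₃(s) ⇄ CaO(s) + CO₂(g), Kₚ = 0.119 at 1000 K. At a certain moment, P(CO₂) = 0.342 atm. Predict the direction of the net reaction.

(CaCO₃, CaO are pure solids — omitted from Qₚ.)
Qₚ = P(CO₂) = 0.342
Qₚ = 0.342 > Kₚ = 0.119, so the reverse reaction proceeds.

in the reverse direction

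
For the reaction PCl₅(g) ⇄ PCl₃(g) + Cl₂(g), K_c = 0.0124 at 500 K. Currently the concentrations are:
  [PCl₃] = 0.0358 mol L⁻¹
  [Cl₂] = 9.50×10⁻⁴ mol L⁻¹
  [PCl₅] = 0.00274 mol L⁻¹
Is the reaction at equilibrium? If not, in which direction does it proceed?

Q_c = [PCl₃]·[Cl₂] / [PCl₅] = (0.0358)·(9.50×10⁻⁴) / (0.00274) = 0.0124
Q_c = 0.0124 = K_c, so the system is already at equilibrium.

at equilibrium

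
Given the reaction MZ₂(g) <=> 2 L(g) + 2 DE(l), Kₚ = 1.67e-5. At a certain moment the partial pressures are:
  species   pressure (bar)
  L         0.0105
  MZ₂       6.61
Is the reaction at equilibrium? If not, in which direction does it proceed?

no net change (already at equilibrium)

(DE is a pure liquid — omitted from Qₚ.)
Qₚ = P(L)² / P(MZ₂) = (0.0105)² / (6.61) = 1.67e-5
Qₚ = 1.67e-5 = Kₚ, so the system is already at equilibrium.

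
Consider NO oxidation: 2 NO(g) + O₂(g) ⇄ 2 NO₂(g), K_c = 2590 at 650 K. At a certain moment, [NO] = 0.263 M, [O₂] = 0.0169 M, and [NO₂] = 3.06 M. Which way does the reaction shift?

reverse (toward reactants)

Q_c = [NO₂]² / ([NO]²·[O₂]) = (3.06)² / ((0.263)²·(0.0169)) = 8010
Q_c = 8010 > K_c = 2590, so the reverse reaction proceeds.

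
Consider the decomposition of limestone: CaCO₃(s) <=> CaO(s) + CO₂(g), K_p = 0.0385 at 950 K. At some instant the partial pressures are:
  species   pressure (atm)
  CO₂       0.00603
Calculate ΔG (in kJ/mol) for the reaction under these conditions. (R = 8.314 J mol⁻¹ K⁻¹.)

ΔG = -14.6 kJ/mol

(CaCO₃, CaO are pure solids — omitted from Q_p.)
Q_p = P(CO₂) = 0.00603
ΔG = RT ln(Q_p/K_p) = (8.314 J mol⁻¹ K⁻¹)(950 K) × ln(0.00603/0.0385)
   = (7.898 kJ/mol)(-1.854) = -14.6 kJ/mol
ΔG < 0, so the forward reaction is spontaneous (proceeds forward).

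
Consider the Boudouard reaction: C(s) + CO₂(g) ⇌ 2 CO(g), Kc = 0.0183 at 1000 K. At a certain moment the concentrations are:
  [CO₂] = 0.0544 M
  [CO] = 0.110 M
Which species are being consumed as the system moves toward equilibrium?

CO (products)

(C is a pure solid — omitted from Qc.)
Qc = [CO]² / [CO₂] = (0.110)² / (0.0544) = 0.222
Qc = 0.222 > Kc = 0.0183: net reverse reaction.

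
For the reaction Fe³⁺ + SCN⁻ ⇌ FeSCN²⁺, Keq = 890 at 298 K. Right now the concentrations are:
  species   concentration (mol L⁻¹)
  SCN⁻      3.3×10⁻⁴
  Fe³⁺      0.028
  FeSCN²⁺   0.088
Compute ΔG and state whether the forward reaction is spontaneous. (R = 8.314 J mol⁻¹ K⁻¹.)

Q = [FeSCN²⁺] / ([Fe³⁺]·[SCN⁻]) = (0.088) / ((0.028)·(3.3×10⁻⁴)) = 9520
ΔG = RT ln(Q/Keq) = (8.314 J mol⁻¹ K⁻¹)(298 K) × ln(9520/890)
   = (2.478 kJ/mol)(2.370) = 5.87 kJ/mol
ΔG > 0, so the forward reaction is non-spontaneous (proceeds in reverse).

ΔG = 5.87 kJ/mol; the forward reaction is non-spontaneous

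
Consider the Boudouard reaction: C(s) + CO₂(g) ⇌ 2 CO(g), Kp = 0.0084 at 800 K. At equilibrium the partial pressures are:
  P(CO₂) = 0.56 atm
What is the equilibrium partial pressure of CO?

(C is a pure solid — omitted from Kp.)
At equilibrium, Kp = P(CO)² / P(CO₂) = 0.0084.
(P(CO))² / (0.56) = 0.0084
P(CO)² = 0.00470 ⇒ P(CO) = 0.069 atm

P(CO) = 0.069 atm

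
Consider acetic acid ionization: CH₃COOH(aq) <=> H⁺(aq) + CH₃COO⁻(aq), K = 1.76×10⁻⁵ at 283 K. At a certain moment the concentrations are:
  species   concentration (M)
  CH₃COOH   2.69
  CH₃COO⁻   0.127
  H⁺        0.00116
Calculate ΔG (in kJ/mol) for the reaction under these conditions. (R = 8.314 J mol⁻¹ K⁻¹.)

Q = [H⁺]·[CH₃COO⁻] / [CH₃COOH] = (0.00116)·(0.127) / (2.69) = 5.48×10⁻⁵
ΔG = RT ln(Q/K) = (8.314 J mol⁻¹ K⁻¹)(283 K) × ln(5.48×10⁻⁵/1.76×10⁻⁵)
   = (2.353 kJ/mol)(1.136) = 2.67 kJ/mol
ΔG > 0, so the forward reaction is non-spontaneous (proceeds in reverse).

ΔG = 2.67 kJ/mol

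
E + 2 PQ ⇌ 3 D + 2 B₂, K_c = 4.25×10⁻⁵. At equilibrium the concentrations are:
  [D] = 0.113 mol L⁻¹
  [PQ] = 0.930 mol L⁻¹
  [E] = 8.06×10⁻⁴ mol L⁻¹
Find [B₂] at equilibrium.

[B₂] = 0.00453 mol L⁻¹

At equilibrium, K_c = [D]³·[B₂]² / ([E]·[PQ]²) = 4.25×10⁻⁵.
(0.113)³·([B₂])² / ((8.06×10⁻⁴)·(0.930)²) = 4.25×10⁻⁵
[B₂]² = 2.05×10⁻⁵ ⇒ [B₂] = 0.00453 mol L⁻¹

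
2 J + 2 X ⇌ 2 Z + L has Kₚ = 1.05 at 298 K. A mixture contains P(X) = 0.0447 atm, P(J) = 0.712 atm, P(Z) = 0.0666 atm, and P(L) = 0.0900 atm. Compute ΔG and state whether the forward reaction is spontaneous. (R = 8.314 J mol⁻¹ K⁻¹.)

Qₚ = P(Z)²·P(L) / (P(J)²·P(X)²) = (0.0666)²·(0.0900) / ((0.712)²·(0.0447)²) = 0.394
ΔG = RT ln(Qₚ/Kₚ) = (8.314 J mol⁻¹ K⁻¹)(298 K) × ln(0.394/1.05)
   = (2.478 kJ/mol)(-0.9802) = -2.43 kJ/mol
ΔG < 0, so the forward reaction is spontaneous (proceeds forward).

ΔG = -2.43 kJ/mol; the forward reaction is spontaneous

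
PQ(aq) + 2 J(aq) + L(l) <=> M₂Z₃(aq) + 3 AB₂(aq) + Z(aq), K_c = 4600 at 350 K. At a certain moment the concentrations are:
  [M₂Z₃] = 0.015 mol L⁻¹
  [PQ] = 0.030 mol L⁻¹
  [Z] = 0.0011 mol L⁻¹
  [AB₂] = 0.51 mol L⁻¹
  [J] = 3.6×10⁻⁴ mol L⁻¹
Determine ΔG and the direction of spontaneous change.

ΔG = -6.11 kJ/mol; the forward reaction is spontaneous

(L is a pure liquid — omitted from Q_c.)
Q_c = [M₂Z₃]·[AB₂]³·[Z] / ([PQ]·[J]²) = (0.015)·(0.51)³·(0.0011) / ((0.030)·(3.6×10⁻⁴)²) = 563
ΔG = RT ln(Q_c/K_c) = (8.314 J mol⁻¹ K⁻¹)(350 K) × ln(563/4600)
   = (2.910 kJ/mol)(-2.101) = -6.11 kJ/mol
ΔG < 0, so the forward reaction is spontaneous (proceeds forward).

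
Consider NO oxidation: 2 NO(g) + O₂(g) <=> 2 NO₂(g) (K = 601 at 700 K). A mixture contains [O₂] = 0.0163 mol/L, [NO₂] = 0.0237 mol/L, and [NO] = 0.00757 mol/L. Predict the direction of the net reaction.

Q = [NO₂]² / ([NO]²·[O₂]) = (0.0237)² / ((0.00757)²·(0.0163)) = 601
Q = 601 = K, so the system is already at equilibrium.

at equilibrium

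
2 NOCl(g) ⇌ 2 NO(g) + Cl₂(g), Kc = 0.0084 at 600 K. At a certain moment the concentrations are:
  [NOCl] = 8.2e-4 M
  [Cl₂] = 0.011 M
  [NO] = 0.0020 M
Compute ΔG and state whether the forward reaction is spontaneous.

ΔG = 10.2 kJ/mol; the forward reaction is non-spontaneous

Qc = [NO]²·[Cl₂] / [NOCl]² = (0.0020)²·(0.011) / (8.2e-4)² = 0.0654
ΔG = RT ln(Qc/Kc) = (8.314 J mol⁻¹ K⁻¹)(600 K) × ln(0.0654/0.0084)
   = (4.988 kJ/mol)(2.052) = 10.2 kJ/mol
ΔG > 0, so the forward reaction is non-spontaneous (proceeds in reverse).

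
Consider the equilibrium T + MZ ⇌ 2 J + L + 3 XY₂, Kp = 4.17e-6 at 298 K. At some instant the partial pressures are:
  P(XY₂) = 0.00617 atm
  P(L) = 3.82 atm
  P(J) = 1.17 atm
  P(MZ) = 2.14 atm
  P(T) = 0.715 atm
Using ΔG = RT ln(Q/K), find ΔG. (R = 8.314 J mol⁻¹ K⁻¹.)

ΔG = -4.08 kJ/mol

Qp = P(J)²·P(L)·P(XY₂)³ / (P(T)·P(MZ)) = (1.17)²·(3.82)·(0.00617)³ / ((0.715)·(2.14)) = 8.03e-7
ΔG = RT ln(Qp/Kp) = (8.314 J mol⁻¹ K⁻¹)(298 K) × ln(8.03e-7/4.17e-6)
   = (2.478 kJ/mol)(-1.647) = -4.08 kJ/mol
ΔG < 0, so the forward reaction is spontaneous (proceeds forward).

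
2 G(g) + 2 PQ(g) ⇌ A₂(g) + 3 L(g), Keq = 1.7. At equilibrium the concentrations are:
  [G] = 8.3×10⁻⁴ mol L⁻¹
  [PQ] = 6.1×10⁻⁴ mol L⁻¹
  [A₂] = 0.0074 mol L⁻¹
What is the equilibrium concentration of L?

[L] = 3.9×10⁻⁴ mol L⁻¹

At equilibrium, Keq = [A₂]·[L]³ / ([G]²·[PQ]²) = 1.7.
(0.0074)·([L])³ / ((8.3×10⁻⁴)²·(6.1×10⁻⁴)²) = 1.7
[L]³ = 5.89×10⁻¹¹ ⇒ [L] = 3.9×10⁻⁴ mol L⁻¹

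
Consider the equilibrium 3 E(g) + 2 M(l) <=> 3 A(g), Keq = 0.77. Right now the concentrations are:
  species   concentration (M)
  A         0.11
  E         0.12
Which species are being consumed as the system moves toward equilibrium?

none (at equilibrium)

(M is a pure liquid — omitted from Q.)
Q = [A]³ / [E]³ = (0.11)³ / (0.12)³ = 0.77
Q = 0.77 = Keq; the system is at equilibrium.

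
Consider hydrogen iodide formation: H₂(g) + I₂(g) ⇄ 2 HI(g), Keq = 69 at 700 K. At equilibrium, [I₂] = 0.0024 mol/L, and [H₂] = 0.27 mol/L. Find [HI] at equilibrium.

[HI] = 0.21 mol/L

At equilibrium, Keq = [HI]² / ([H₂]·[I₂]) = 69.
([HI])² / ((0.27)·(0.0024)) = 69
[HI]² = 0.0447 ⇒ [HI] = 0.21 mol/L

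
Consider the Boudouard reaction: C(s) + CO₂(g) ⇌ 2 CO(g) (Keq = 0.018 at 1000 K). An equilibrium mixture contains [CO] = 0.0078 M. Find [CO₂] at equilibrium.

(C is a pure solid — omitted from Keq.)
At equilibrium, Keq = [CO]² / [CO₂] = 0.018.
(0.0078)² / ([CO₂]) = 0.018
[CO₂] = 0.00338 = 0.0034 M

[CO₂] = 0.0034 M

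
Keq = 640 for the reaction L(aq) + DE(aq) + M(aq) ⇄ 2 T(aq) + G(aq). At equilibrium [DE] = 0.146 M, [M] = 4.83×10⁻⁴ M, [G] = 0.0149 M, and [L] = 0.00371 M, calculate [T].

[T] = 0.106 M

At equilibrium, Keq = [T]²·[G] / ([L]·[DE]·[M]) = 640.
([T])²·(0.0149) / ((0.00371)·(0.146)·(4.83×10⁻⁴)) = 640
[T]² = 0.0112 ⇒ [T] = 0.106 M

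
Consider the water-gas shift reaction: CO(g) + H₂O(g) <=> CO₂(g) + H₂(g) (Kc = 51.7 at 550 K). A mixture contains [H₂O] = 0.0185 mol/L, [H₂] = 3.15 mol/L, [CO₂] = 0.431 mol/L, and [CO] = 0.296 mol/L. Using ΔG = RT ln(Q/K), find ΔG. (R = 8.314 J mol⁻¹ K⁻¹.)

ΔG = 7.17 kJ/mol

Qc = [CO₂]·[H₂] / ([CO]·[H₂O]) = (0.431)·(3.15) / ((0.296)·(0.0185)) = 248
ΔG = RT ln(Qc/Kc) = (8.314 J mol⁻¹ K⁻¹)(550 K) × ln(248/51.7)
   = (4.573 kJ/mol)(1.568) = 7.17 kJ/mol
ΔG > 0, so the forward reaction is non-spontaneous (proceeds in reverse).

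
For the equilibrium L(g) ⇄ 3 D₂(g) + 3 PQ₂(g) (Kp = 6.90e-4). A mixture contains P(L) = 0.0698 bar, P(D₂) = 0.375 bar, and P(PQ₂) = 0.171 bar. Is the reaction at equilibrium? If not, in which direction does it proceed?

in the reverse direction

Qp = P(D₂)³·P(PQ₂)³ / P(L) = (0.375)³·(0.171)³ / (0.0698) = 0.00378
Qp = 0.00378 > Kp = 6.90e-4, so the reverse reaction proceeds.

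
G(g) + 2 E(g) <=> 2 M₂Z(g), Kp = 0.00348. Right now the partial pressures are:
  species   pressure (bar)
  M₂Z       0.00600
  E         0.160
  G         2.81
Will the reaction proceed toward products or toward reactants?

Qp = P(M₂Z)² / (P(G)·P(E)²) = (0.00600)² / ((2.81)·(0.160)²) = 5.00×10⁻⁴
Qp = 5.00×10⁻⁴ < Kp = 0.00348, so the forward reaction proceeds.

in the forward direction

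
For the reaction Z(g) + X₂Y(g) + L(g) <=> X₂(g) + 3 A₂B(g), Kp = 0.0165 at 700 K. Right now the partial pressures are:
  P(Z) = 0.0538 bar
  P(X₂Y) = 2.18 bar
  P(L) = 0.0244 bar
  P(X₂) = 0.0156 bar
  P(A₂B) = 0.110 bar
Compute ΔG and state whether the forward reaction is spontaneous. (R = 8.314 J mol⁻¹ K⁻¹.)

Qp = P(X₂)·P(A₂B)³ / (P(Z)·P(X₂Y)·P(L)) = (0.0156)·(0.110)³ / ((0.0538)·(2.18)·(0.0244)) = 0.00726
ΔG = RT ln(Qp/Kp) = (8.314 J mol⁻¹ K⁻¹)(700 K) × ln(0.00726/0.0165)
   = (5.820 kJ/mol)(-0.8210) = -4.78 kJ/mol
ΔG < 0, so the forward reaction is spontaneous (proceeds forward).

ΔG = -4.78 kJ/mol; the forward reaction is spontaneous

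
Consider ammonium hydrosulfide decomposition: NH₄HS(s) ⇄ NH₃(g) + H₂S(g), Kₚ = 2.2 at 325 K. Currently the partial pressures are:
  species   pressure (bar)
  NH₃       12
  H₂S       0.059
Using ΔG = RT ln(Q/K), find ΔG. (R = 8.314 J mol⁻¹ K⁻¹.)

(NH₄HS is a pure solid — omitted from Qₚ.)
Qₚ = P(NH₃)·P(H₂S) = (12)·(0.059) = 0.708
ΔG = RT ln(Qₚ/Kₚ) = (8.314 J mol⁻¹ K⁻¹)(325 K) × ln(0.708/2.2)
   = (2.702 kJ/mol)(-1.134) = -3.06 kJ/mol
ΔG < 0, so the forward reaction is spontaneous (proceeds forward).

ΔG = -3.06 kJ/mol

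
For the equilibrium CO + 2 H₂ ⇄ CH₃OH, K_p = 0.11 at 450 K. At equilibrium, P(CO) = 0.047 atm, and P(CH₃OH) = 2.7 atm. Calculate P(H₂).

At equilibrium, K_p = P(CH₃OH) / (P(CO)·P(H₂)²) = 0.11.
(2.7) / ((0.047)·(P(H₂))²) = 0.11
P(H₂)² = 522 ⇒ P(H₂) = 23 atm

P(H₂) = 23 atm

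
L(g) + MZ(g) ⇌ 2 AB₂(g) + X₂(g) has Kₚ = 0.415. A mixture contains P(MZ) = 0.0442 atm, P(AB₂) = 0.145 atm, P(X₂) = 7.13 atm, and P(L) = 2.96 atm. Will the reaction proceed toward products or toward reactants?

Qₚ = P(AB₂)²·P(X₂) / (P(L)·P(MZ)) = (0.145)²·(7.13) / ((2.96)·(0.0442)) = 1.15
Qₚ = 1.15 > Kₚ = 0.415, so the reverse reaction proceeds.

reverse (toward reactants)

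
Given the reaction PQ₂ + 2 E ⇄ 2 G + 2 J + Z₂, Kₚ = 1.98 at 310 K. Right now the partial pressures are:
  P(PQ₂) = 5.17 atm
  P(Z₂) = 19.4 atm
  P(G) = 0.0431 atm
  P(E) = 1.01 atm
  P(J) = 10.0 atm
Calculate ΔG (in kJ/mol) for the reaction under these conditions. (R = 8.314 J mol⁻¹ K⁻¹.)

Qₚ = P(G)²·P(J)²·P(Z₂) / (P(PQ₂)·P(E)²) = (0.0431)²·(10.0)²·(19.4) / ((5.17)·(1.01)²) = 0.683
ΔG = RT ln(Qₚ/Kₚ) = (8.314 J mol⁻¹ K⁻¹)(310 K) × ln(0.683/1.98)
   = (2.577 kJ/mol)(-1.064) = -2.74 kJ/mol
ΔG < 0, so the forward reaction is spontaneous (proceeds forward).

ΔG = -2.74 kJ/mol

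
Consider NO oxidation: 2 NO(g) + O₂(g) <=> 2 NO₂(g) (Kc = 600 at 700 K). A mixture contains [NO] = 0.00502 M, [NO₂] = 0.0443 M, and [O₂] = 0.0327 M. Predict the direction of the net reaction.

Qc = [NO₂]² / ([NO]²·[O₂]) = (0.0443)² / ((0.00502)²·(0.0327)) = 2380
Qc = 2380 > Kc = 600, so the reverse reaction proceeds.

reverse (toward reactants)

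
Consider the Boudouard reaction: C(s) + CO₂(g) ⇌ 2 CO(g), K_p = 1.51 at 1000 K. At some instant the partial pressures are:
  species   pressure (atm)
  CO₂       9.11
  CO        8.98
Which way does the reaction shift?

(C is a pure solid — omitted from Q_p.)
Q_p = P(CO)² / P(CO₂) = (8.98)² / (9.11) = 8.85
Q_p = 8.85 > K_p = 1.51, so the reverse reaction proceeds.

toward reactants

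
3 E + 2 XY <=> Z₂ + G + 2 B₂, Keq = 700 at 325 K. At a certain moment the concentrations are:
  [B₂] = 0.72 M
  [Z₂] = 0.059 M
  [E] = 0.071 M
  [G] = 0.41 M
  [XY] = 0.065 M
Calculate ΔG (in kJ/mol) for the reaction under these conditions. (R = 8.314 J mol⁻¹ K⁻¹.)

ΔG = 6.68 kJ/mol

Q = [Z₂]·[G]·[B₂]² / ([E]³·[XY]²) = (0.059)·(0.41)·(0.72)² / ((0.071)³·(0.065)²) = 8290
ΔG = RT ln(Q/Keq) = (8.314 J mol⁻¹ K⁻¹)(325 K) × ln(8290/700)
   = (2.702 kJ/mol)(2.472) = 6.68 kJ/mol
ΔG > 0, so the forward reaction is non-spontaneous (proceeds in reverse).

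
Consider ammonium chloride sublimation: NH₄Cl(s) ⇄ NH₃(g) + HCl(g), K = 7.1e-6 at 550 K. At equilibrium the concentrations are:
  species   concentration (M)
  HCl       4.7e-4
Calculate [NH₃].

[NH₃] = 0.015 M

(NH₄Cl is a pure solid — omitted from K.)
At equilibrium, K = [NH₃]·[HCl] = 7.1e-6.
([NH₃])·(4.7e-4) = 7.1e-6
[NH₃] = 0.0151 = 0.015 M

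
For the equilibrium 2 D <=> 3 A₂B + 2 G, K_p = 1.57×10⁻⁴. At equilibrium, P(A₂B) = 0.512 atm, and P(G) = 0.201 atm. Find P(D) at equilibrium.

P(D) = 5.88 atm

At equilibrium, K_p = P(A₂B)³·P(G)² / P(D)² = 1.57×10⁻⁴.
(0.512)³·(0.201)² / (P(D))² = 1.57×10⁻⁴
P(D)² = 34.5 ⇒ P(D) = 5.88 atm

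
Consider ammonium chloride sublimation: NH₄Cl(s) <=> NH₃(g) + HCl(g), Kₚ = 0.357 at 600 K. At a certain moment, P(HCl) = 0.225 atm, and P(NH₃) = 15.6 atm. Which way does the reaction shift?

(NH₄Cl is a pure solid — omitted from Qₚ.)
Qₚ = P(NH₃)·P(HCl) = (15.6)·(0.225) = 3.51
Qₚ = 3.51 > Kₚ = 0.357, so the reverse reaction proceeds.

toward reactants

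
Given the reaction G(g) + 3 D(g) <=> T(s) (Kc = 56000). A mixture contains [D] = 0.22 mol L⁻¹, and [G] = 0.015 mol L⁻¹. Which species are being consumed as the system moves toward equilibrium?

G, D (reactants)

(T is a pure solid — omitted from Qc.)
Qc = 1 / ([G]·[D]³) = 1 / ((0.015)·(0.22)³) = 6300
Qc = 6300 < Kc = 56000: net forward reaction.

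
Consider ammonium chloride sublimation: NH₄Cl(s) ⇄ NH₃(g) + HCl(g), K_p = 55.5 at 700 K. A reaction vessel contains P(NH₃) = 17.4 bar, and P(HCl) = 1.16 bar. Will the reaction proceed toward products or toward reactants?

to the right

(NH₄Cl is a pure solid — omitted from Q_p.)
Q_p = P(NH₃)·P(HCl) = (17.4)·(1.16) = 20.2
Q_p = 20.2 < K_p = 55.5, so the forward reaction proceeds.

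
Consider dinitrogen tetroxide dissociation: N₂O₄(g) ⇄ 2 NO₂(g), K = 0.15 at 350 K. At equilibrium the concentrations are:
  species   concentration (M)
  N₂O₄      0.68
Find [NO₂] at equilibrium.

[NO₂] = 0.32 M

At equilibrium, K = [NO₂]² / [N₂O₄] = 0.15.
([NO₂])² / (0.68) = 0.15
[NO₂]² = 0.102 ⇒ [NO₂] = 0.32 M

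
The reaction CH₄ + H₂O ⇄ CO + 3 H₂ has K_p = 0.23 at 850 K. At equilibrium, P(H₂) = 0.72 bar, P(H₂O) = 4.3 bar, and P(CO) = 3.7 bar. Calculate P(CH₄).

At equilibrium, K_p = P(CO)·P(H₂)³ / (P(CH₄)·P(H₂O)) = 0.23.
(3.7)·(0.72)³ / ((P(CH₄))·(4.3)) = 0.23
P(CH₄) = 1.40 = 1.4 bar

P(CH₄) = 1.4 bar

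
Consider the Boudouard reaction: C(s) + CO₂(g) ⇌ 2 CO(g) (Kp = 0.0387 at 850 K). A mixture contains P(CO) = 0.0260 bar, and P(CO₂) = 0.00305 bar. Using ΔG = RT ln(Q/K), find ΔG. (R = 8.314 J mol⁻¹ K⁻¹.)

(C is a pure solid — omitted from Qp.)
Qp = P(CO)² / P(CO₂) = (0.0260)² / (0.00305) = 0.222
ΔG = RT ln(Qp/Kp) = (8.314 J mol⁻¹ K⁻¹)(850 K) × ln(0.222/0.0387)
   = (7.067 kJ/mol)(1.747) = 12.3 kJ/mol
ΔG > 0, so the forward reaction is non-spontaneous (proceeds in reverse).

ΔG = 12.3 kJ/mol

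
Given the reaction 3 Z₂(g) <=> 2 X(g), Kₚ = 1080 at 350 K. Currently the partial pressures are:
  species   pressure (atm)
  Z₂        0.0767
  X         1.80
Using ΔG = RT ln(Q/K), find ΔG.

ΔG = 5.51 kJ/mol

Qₚ = P(X)² / P(Z₂)³ = (1.80)² / (0.0767)³ = 7180
ΔG = RT ln(Qₚ/Kₚ) = (8.314 J mol⁻¹ K⁻¹)(350 K) × ln(7180/1080)
   = (2.910 kJ/mol)(1.894) = 5.51 kJ/mol
ΔG > 0, so the forward reaction is non-spontaneous (proceeds in reverse).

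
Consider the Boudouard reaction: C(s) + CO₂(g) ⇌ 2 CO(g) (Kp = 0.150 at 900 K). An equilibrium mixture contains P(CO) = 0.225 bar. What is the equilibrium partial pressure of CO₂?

(C is a pure solid — omitted from Kp.)
At equilibrium, Kp = P(CO)² / P(CO₂) = 0.150.
(0.225)² / (P(CO₂)) = 0.150
P(CO₂) = 0.337 bar

P(CO₂) = 0.337 bar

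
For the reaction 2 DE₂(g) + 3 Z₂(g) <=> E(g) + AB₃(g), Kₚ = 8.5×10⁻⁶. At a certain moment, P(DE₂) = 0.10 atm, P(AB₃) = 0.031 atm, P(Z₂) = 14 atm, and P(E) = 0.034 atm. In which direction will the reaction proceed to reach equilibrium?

reverse (toward reactants)

Qₚ = P(E)·P(AB₃) / (P(DE₂)²·P(Z₂)³) = (0.034)·(0.031) / ((0.10)²·(14)³) = 3.8×10⁻⁵
Qₚ = 3.8×10⁻⁵ > Kₚ = 8.5×10⁻⁶, so the reverse reaction proceeds.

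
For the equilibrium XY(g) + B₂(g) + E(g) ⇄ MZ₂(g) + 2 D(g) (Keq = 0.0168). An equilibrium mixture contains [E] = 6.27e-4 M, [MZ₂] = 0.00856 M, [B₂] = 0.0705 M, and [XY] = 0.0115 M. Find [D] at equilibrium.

[D] = 9.99e-4 M

At equilibrium, Keq = [MZ₂]·[D]² / ([XY]·[B₂]·[E]) = 0.0168.
(0.00856)·([D])² / ((0.0115)·(0.0705)·(6.27e-4)) = 0.0168
[D]² = 9.98e-7 ⇒ [D] = 9.99e-4 M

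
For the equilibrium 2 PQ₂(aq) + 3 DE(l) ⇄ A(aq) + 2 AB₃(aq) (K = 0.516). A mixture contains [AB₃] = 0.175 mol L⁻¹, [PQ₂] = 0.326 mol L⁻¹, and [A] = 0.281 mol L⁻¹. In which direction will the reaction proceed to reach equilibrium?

forward (toward products)

(DE is a pure liquid — omitted from Q.)
Q = [A]·[AB₃]² / [PQ₂]² = (0.281)·(0.175)² / (0.326)² = 0.0810
Q = 0.0810 < K = 0.516, so the forward reaction proceeds.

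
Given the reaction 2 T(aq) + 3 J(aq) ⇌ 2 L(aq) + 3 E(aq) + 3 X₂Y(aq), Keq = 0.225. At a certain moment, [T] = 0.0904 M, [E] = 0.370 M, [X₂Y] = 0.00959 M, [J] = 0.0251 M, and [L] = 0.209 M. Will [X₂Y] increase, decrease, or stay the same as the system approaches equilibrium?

increase

Q = [L]²·[E]³·[X₂Y]³ / ([T]²·[J]³) = (0.209)²·(0.370)³·(0.00959)³ / ((0.0904)²·(0.0251)³) = 0.0151
Q = 0.0151 < Keq = 0.225: net forward reaction.
X₂Y is a product, so it increases.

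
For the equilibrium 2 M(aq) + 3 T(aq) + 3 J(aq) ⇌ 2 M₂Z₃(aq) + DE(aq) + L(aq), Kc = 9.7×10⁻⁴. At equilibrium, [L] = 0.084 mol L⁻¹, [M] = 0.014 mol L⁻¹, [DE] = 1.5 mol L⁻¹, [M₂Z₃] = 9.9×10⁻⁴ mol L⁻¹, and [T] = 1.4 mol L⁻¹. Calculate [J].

At equilibrium, Kc = [M₂Z₃]²·[DE]·[L] / ([M]²·[T]³·[J]³) = 9.7×10⁻⁴.
(9.9×10⁻⁴)²·(1.5)·(0.084) / ((0.014)²·(1.4)³·([J])³) = 9.7×10⁻⁴
[J]³ = 0.237 ⇒ [J] = 0.62 mol L⁻¹

[J] = 0.62 mol L⁻¹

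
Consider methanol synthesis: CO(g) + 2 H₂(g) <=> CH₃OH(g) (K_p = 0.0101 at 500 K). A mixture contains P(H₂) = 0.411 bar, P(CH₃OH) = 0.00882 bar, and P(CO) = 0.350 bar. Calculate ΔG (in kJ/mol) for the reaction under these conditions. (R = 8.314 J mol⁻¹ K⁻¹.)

ΔG = 11.2 kJ/mol

Q_p = P(CH₃OH) / (P(CO)·P(H₂)²) = (0.00882) / ((0.350)·(0.411)²) = 0.149
ΔG = RT ln(Q_p/K_p) = (8.314 J mol⁻¹ K⁻¹)(500 K) × ln(0.149/0.0101)
   = (4.157 kJ/mol)(2.691) = 11.2 kJ/mol
ΔG > 0, so the forward reaction is non-spontaneous (proceeds in reverse).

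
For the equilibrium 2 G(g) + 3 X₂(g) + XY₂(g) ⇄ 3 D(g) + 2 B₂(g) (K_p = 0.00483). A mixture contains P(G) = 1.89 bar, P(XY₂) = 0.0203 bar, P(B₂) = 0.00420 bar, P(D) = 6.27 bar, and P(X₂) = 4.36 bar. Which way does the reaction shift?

Q_p = P(D)³·P(B₂)² / (P(G)²·P(X₂)³·P(XY₂)) = (6.27)³·(0.00420)² / ((1.89)²·(4.36)³·(0.0203)) = 7.23e-4
Q_p = 7.23e-4 < K_p = 0.00483, so the forward reaction proceeds.

forward (toward products)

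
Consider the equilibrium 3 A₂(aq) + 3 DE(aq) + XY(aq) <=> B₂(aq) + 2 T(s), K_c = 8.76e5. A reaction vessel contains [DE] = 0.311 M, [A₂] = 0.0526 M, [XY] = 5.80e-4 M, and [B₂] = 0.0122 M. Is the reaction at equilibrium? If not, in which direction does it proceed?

reverse (toward reactants)

(T is a pure solid — omitted from Q_c.)
Q_c = [B₂] / ([A₂]³·[DE]³·[XY]) = (0.0122) / ((0.0526)³·(0.311)³·(5.80e-4)) = 4.81e6
Q_c = 4.81e6 > K_c = 8.76e5, so the reverse reaction proceeds.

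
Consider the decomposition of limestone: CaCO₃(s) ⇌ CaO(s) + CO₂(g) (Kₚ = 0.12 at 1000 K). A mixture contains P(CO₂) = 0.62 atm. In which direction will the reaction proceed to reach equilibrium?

(CaCO₃, CaO are pure solids — omitted from Qₚ.)
Qₚ = P(CO₂) = 0.62
Qₚ = 0.62 > Kₚ = 0.12, so the reverse reaction proceeds.

to the left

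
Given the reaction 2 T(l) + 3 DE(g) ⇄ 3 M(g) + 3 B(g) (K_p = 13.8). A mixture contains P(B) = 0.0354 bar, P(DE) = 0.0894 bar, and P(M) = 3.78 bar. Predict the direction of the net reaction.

(T is a pure liquid — omitted from Q_p.)
Q_p = P(M)³·P(B)³ / P(DE)³ = (3.78)³·(0.0354)³ / (0.0894)³ = 3.35
Q_p = 3.35 < K_p = 13.8, so the forward reaction proceeds.

to the right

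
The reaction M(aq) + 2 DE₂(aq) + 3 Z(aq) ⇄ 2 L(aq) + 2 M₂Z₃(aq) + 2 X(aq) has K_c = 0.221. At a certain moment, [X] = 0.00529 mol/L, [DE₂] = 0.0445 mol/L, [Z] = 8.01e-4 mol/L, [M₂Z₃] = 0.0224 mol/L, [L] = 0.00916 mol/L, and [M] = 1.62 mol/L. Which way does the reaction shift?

reverse (toward reactants)

Q_c = [L]²·[M₂Z₃]²·[X]² / ([M]·[DE₂]²·[Z]³) = (0.00916)²·(0.0224)²·(0.00529)² / ((1.62)·(0.0445)²·(8.01e-4)³) = 0.715
Q_c = 0.715 > K_c = 0.221, so the reverse reaction proceeds.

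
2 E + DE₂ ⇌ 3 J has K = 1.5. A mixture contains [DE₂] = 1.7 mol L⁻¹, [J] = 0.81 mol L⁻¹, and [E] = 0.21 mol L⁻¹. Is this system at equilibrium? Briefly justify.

no; Q > K, reaction proceeds in reverse

Q = [J]³ / ([E]²·[DE₂]) = (0.81)³ / ((0.21)²·(1.7)) = 7.1
Q = 7.1 > K = 1.5: net reverse reaction.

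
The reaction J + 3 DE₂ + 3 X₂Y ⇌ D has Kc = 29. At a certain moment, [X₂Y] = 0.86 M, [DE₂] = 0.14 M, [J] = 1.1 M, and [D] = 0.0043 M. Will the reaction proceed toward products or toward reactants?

to the right

Qc = [D] / ([J]·[DE₂]³·[X₂Y]³) = (0.0043) / ((1.1)·(0.14)³·(0.86)³) = 2.2
Qc = 2.2 < Kc = 29, so the forward reaction proceeds.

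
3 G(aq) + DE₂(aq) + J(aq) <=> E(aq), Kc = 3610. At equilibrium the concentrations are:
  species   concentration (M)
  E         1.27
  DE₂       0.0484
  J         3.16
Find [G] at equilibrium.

[G] = 0.132 M

At equilibrium, Kc = [E] / ([G]³·[DE₂]·[J]) = 3610.
(1.27) / (([G])³·(0.0484)·(3.16)) = 3610
[G]³ = 0.00230 ⇒ [G] = 0.132 M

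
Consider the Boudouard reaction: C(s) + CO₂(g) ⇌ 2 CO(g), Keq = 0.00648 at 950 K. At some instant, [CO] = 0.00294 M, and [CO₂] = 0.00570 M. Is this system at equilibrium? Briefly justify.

no; Q < K, reaction proceeds forward

(C is a pure solid — omitted from Q.)
Q = [CO]² / [CO₂] = (0.00294)² / (0.00570) = 0.00152
Q = 0.00152 < Keq = 0.00648: net forward reaction.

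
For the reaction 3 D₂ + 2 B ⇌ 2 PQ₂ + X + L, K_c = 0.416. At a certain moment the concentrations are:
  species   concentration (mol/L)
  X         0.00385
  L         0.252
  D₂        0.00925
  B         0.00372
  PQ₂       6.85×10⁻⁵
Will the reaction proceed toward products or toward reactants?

no net change (already at equilibrium)

Q_c = [PQ₂]²·[X]·[L] / ([D₂]³·[B]²) = (6.85×10⁻⁵)²·(0.00385)·(0.252) / ((0.00925)³·(0.00372)²) = 0.416
Q_c = 0.416 = K_c, so the system is already at equilibrium.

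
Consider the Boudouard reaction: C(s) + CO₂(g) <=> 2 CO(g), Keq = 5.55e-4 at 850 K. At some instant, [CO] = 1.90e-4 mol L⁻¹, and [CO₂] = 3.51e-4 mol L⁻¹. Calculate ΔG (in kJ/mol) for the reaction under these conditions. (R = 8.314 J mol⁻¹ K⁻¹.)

ΔG = -11.9 kJ/mol

(C is a pure solid — omitted from Q.)
Q = [CO]² / [CO₂] = (1.90e-4)² / (3.51e-4) = 1.03e-4
ΔG = RT ln(Q/Keq) = (8.314 J mol⁻¹ K⁻¹)(850 K) × ln(1.03e-4/5.55e-4)
   = (7.067 kJ/mol)(-1.684) = -11.9 kJ/mol
ΔG < 0, so the forward reaction is spontaneous (proceeds forward).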